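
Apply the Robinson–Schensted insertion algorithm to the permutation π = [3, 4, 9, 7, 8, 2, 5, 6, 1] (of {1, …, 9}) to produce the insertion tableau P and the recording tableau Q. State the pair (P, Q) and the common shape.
P = [1, 4, 5, 6] / [2, 7, 8] / [3] / [9];  Q = [1, 2, 3, 5] / [4, 7, 8] / [6] / [9];  common shape = (4, 3, 1, 1)

Row-insert the values π_1, π_2, … into P one at a time, bumping the leftmost entry strictly greater than the inserted value down to the next row. The recording tableau Q records, in position (i, j), the step at which that cell was added to P.
  Insert 3 (step 1): P = [3];  Q = [1]
  Insert 4 (step 2): P = [3, 4];  Q = [1, 2]
  Insert 9 (step 3): P = [3, 4, 9];  Q = [1, 2, 3]
  Insert 7 (step 4): P = [3, 4, 7] / [9];  Q = [1, 2, 3] / [4]
  Insert 8 (step 5): P = [3, 4, 7, 8] / [9];  Q = [1, 2, 3, 5] / [4]
  Insert 2 (step 6): P = [2, 4, 7, 8] / [3] / [9];  Q = [1, 2, 3, 5] / [4] / [6]
  Insert 5 (step 7): P = [2, 4, 5, 8] / [3, 7] / [9];  Q = [1, 2, 3, 5] / [4, 7] / [6]
  Insert 6 (step 8): P = [2, 4, 5, 6] / [3, 7, 8] / [9];  Q = [1, 2, 3, 5] / [4, 7, 8] / [6]
  Insert 1 (step 9): P = [1, 4, 5, 6] / [2, 7, 8] / [3] / [9];  Q = [1, 2, 3, 5] / [4, 7, 8] / [6] / [9]
Final shape: (4, 3, 1, 1).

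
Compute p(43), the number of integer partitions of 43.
p(43) = 63261

Compute p(n) via the recurrence p(n, m) = p(n, m−1) + p(n−m, m), where p(n, m) counts partitions of n with all parts ≤ m and p(n) = p(n, n). The base cases are p(0, m) = 1 and p(n, 0) = 0 for n > 0. Filling the table yields p(43) = 63261. (Euler's pentagonal recurrence is an alternative.)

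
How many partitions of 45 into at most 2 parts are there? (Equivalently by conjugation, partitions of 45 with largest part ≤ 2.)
p(45, parts ≤ 2) = 23

Use the recurrence p(n, m) = p(n, m−1) + p(n−m, m): either the largest part is < m (count p(n, m−1)) or the largest part is exactly m (remove one copy of m, count p(n−m, m)). With p(0, ·) = 1 this gives p(45, parts ≤ 2) = 23. (By conjugating Young diagrams, this also counts partitions of 45 into at most 2 parts.)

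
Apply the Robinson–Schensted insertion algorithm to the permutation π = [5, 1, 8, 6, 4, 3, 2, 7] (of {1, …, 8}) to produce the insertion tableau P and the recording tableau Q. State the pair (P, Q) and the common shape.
P = [1, 2, 7] / [3, 6] / [4] / [5] / [8];  Q = [1, 3, 8] / [2, 4] / [5] / [6] / [7];  common shape = (3, 2, 1, 1, 1)

Row-insert the values π_1, π_2, … into P one at a time, bumping the leftmost entry strictly greater than the inserted value down to the next row. The recording tableau Q records, in position (i, j), the step at which that cell was added to P.
  Insert 5 (step 1): P = [5];  Q = [1]
  Insert 1 (step 2): P = [1] / [5];  Q = [1] / [2]
  Insert 8 (step 3): P = [1, 8] / [5];  Q = [1, 3] / [2]
  Insert 6 (step 4): P = [1, 6] / [5, 8];  Q = [1, 3] / [2, 4]
  Insert 4 (step 5): P = [1, 4] / [5, 6] / [8];  Q = [1, 3] / [2, 4] / [5]
  Insert 3 (step 6): P = [1, 3] / [4, 6] / [5] / [8];  Q = [1, 3] / [2, 4] / [5] / [6]
  Insert 2 (step 7): P = [1, 2] / [3, 6] / [4] / [5] / [8];  Q = [1, 3] / [2, 4] / [5] / [6] / [7]
  Insert 7 (step 8): P = [1, 2, 7] / [3, 6] / [4] / [5] / [8];  Q = [1, 3, 8] / [2, 4] / [5] / [6] / [7]
Final shape: (3, 2, 1, 1, 1).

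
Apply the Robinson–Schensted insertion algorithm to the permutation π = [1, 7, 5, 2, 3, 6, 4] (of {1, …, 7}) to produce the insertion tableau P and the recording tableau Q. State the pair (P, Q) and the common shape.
P = [1, 2, 3, 4] / [5, 6] / [7];  Q = [1, 2, 5, 6] / [3, 7] / [4];  common shape = (4, 2, 1)

Row-insert the values π_1, π_2, … into P one at a time, bumping the leftmost entry strictly greater than the inserted value down to the next row. The recording tableau Q records, in position (i, j), the step at which that cell was added to P.
  Insert 1 (step 1): P = [1];  Q = [1]
  Insert 7 (step 2): P = [1, 7];  Q = [1, 2]
  Insert 5 (step 3): P = [1, 5] / [7];  Q = [1, 2] / [3]
  Insert 2 (step 4): P = [1, 2] / [5] / [7];  Q = [1, 2] / [3] / [4]
  Insert 3 (step 5): P = [1, 2, 3] / [5] / [7];  Q = [1, 2, 5] / [3] / [4]
  Insert 6 (step 6): P = [1, 2, 3, 6] / [5] / [7];  Q = [1, 2, 5, 6] / [3] / [4]
  Insert 4 (step 7): P = [1, 2, 3, 4] / [5, 6] / [7];  Q = [1, 2, 5, 6] / [3, 7] / [4]
Final shape: (4, 2, 1).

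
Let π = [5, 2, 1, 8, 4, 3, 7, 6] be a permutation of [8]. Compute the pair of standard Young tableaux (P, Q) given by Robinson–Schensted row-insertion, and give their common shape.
P = [1, 3, 6] / [2, 4, 7] / [5, 8];  Q = [1, 4, 7] / [2, 5, 8] / [3, 6];  common shape = (3, 3, 2)

Row-insert the values π_1, π_2, … into P one at a time, bumping the leftmost entry strictly greater than the inserted value down to the next row. The recording tableau Q records, in position (i, j), the step at which that cell was added to P.
  Insert 5 (step 1): P = [5];  Q = [1]
  Insert 2 (step 2): P = [2] / [5];  Q = [1] / [2]
  Insert 1 (step 3): P = [1] / [2] / [5];  Q = [1] / [2] / [3]
  Insert 8 (step 4): P = [1, 8] / [2] / [5];  Q = [1, 4] / [2] / [3]
  Insert 4 (step 5): P = [1, 4] / [2, 8] / [5];  Q = [1, 4] / [2, 5] / [3]
  Insert 3 (step 6): P = [1, 3] / [2, 4] / [5, 8];  Q = [1, 4] / [2, 5] / [3, 6]
  Insert 7 (step 7): P = [1, 3, 7] / [2, 4] / [5, 8];  Q = [1, 4, 7] / [2, 5] / [3, 6]
  Insert 6 (step 8): P = [1, 3, 6] / [2, 4, 7] / [5, 8];  Q = [1, 4, 7] / [2, 5, 8] / [3, 6]
Final shape: (3, 3, 2).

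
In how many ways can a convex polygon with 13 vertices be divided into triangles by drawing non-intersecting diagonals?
C_11 = 58786

These polygon triangulations are counted by the Catalan number C_n = (1/(n + 1)) · C(2n, n). For n = 11: C_11 = (1/12) · C(22, 11) = 705432/12 = 58786.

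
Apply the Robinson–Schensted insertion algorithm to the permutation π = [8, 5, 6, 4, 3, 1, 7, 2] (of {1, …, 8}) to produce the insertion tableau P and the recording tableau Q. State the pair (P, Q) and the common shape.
P = [1, 2, 7] / [3, 6] / [4] / [5] / [8];  Q = [1, 3, 7] / [2, 8] / [4] / [5] / [6];  common shape = (3, 2, 1, 1, 1)

Row-insert the values π_1, π_2, … into P one at a time, bumping the leftmost entry strictly greater than the inserted value down to the next row. The recording tableau Q records, in position (i, j), the step at which that cell was added to P.
  Insert 8 (step 1): P = [8];  Q = [1]
  Insert 5 (step 2): P = [5] / [8];  Q = [1] / [2]
  Insert 6 (step 3): P = [5, 6] / [8];  Q = [1, 3] / [2]
  Insert 4 (step 4): P = [4, 6] / [5] / [8];  Q = [1, 3] / [2] / [4]
  Insert 3 (step 5): P = [3, 6] / [4] / [5] / [8];  Q = [1, 3] / [2] / [4] / [5]
  Insert 1 (step 6): P = [1, 6] / [3] / [4] / [5] / [8];  Q = [1, 3] / [2] / [4] / [5] / [6]
  Insert 7 (step 7): P = [1, 6, 7] / [3] / [4] / [5] / [8];  Q = [1, 3, 7] / [2] / [4] / [5] / [6]
  Insert 2 (step 8): P = [1, 2, 7] / [3, 6] / [4] / [5] / [8];  Q = [1, 3, 7] / [2, 8] / [4] / [5] / [6]
Final shape: (3, 2, 1, 1, 1).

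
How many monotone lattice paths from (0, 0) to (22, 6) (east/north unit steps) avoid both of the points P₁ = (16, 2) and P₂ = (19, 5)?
Number of paths = 186834

Inclusion–exclusion. Total paths: C(28, 22) = 376740. Through P₁: C(18, 16)·C(10, 6) = 32130. Through P₂: C(24, 19)·C(4, 3) = 170016. Since P₁ is strictly southwest of P₂, a monotone path through both must visit P₁ then P₂; paths through both = C(18, 16)·C(6, 3)·C(4, 3) = 12240. Avoid both = 376740 − 32130 − 170016 + 12240 = 186834.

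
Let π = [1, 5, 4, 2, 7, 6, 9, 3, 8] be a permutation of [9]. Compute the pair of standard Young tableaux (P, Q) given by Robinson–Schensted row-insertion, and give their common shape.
P = [1, 2, 3, 8] / [4, 6, 9] / [5, 7];  Q = [1, 2, 5, 7] / [3, 6, 9] / [4, 8];  common shape = (4, 3, 2)

Row-insert the values π_1, π_2, … into P one at a time, bumping the leftmost entry strictly greater than the inserted value down to the next row. The recording tableau Q records, in position (i, j), the step at which that cell was added to P.
  Insert 1 (step 1): P = [1];  Q = [1]
  Insert 5 (step 2): P = [1, 5];  Q = [1, 2]
  Insert 4 (step 3): P = [1, 4] / [5];  Q = [1, 2] / [3]
  Insert 2 (step 4): P = [1, 2] / [4] / [5];  Q = [1, 2] / [3] / [4]
  Insert 7 (step 5): P = [1, 2, 7] / [4] / [5];  Q = [1, 2, 5] / [3] / [4]
  Insert 6 (step 6): P = [1, 2, 6] / [4, 7] / [5];  Q = [1, 2, 5] / [3, 6] / [4]
  Insert 9 (step 7): P = [1, 2, 6, 9] / [4, 7] / [5];  Q = [1, 2, 5, 7] / [3, 6] / [4]
  Insert 3 (step 8): P = [1, 2, 3, 9] / [4, 6] / [5, 7];  Q = [1, 2, 5, 7] / [3, 6] / [4, 8]
  Insert 8 (step 9): P = [1, 2, 3, 8] / [4, 6, 9] / [5, 7];  Q = [1, 2, 5, 7] / [3, 6, 9] / [4, 8]
Final shape: (4, 3, 2).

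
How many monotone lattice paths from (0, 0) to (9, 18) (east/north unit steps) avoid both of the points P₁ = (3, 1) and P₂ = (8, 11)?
Number of paths = 3774477

Inclusion–exclusion. Total paths: C(27, 9) = 4686825. Through P₁: C(4, 3)·C(23, 6) = 403788. Through P₂: C(19, 8)·C(8, 1) = 604656. Since P₁ is strictly southwest of P₂, a monotone path through both must visit P₁ then P₂; paths through both = C(4, 3)·C(15, 5)·C(8, 1) = 96096. Avoid both = 4686825 − 403788 − 604656 + 96096 = 3774477.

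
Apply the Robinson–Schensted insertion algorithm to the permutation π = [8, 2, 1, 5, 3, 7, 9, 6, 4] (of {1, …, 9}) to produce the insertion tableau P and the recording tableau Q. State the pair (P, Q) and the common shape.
P = [1, 3, 4, 9] / [2, 5, 6] / [7] / [8];  Q = [1, 4, 6, 7] / [2, 5, 8] / [3] / [9];  common shape = (4, 3, 1, 1)

Row-insert the values π_1, π_2, … into P one at a time, bumping the leftmost entry strictly greater than the inserted value down to the next row. The recording tableau Q records, in position (i, j), the step at which that cell was added to P.
  Insert 8 (step 1): P = [8];  Q = [1]
  Insert 2 (step 2): P = [2] / [8];  Q = [1] / [2]
  Insert 1 (step 3): P = [1] / [2] / [8];  Q = [1] / [2] / [3]
  Insert 5 (step 4): P = [1, 5] / [2] / [8];  Q = [1, 4] / [2] / [3]
  Insert 3 (step 5): P = [1, 3] / [2, 5] / [8];  Q = [1, 4] / [2, 5] / [3]
  Insert 7 (step 6): P = [1, 3, 7] / [2, 5] / [8];  Q = [1, 4, 6] / [2, 5] / [3]
  Insert 9 (step 7): P = [1, 3, 7, 9] / [2, 5] / [8];  Q = [1, 4, 6, 7] / [2, 5] / [3]
  Insert 6 (step 8): P = [1, 3, 6, 9] / [2, 5, 7] / [8];  Q = [1, 4, 6, 7] / [2, 5, 8] / [3]
  Insert 4 (step 9): P = [1, 3, 4, 9] / [2, 5, 6] / [7] / [8];  Q = [1, 4, 6, 7] / [2, 5, 8] / [3] / [9]
Final shape: (4, 3, 1, 1).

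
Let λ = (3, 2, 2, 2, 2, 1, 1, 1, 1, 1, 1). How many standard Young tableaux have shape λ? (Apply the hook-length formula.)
# SYT of shape (3, 2, 2, 2, 2, 1, 1, 1, 1, 1, 1) = 33320

Hook-length formula: f^λ = n! / Π hook(c), product over all cells c of the Young diagram. For λ = (3, 2, 2, 2, 2, 1, 1, 1, 1, 1, 1), n = 17 boxes. Hook lengths by row (left-to-right, top-to-bottom): [13, 6, 1]; [11, 4]; [10, 3]; [9, 2]; [8, 1]; [6]; [5]; [4]; [3]; [2]; [1]. Product of hooks = 10674892800. So f^λ = 17! / 10674892800 = 355687428096000 / 10674892800 = 33320.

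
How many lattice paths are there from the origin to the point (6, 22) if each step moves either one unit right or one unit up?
Number of paths = 376740

A monotone lattice path from (0, 0) to (6, 22) consists of 6 east steps and 22 north steps in some order, so it is determined by which 6 of the 28 steps are east. The count is C(28, 6) = 376740.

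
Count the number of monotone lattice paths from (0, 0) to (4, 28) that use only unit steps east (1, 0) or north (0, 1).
Number of paths = 35960

A monotone lattice path from (0, 0) to (4, 28) consists of 4 east steps and 28 north steps in some order, so it is determined by which 4 of the 32 steps are east. The count is C(32, 4) = 35960.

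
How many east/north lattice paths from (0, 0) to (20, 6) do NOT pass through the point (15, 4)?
Number of paths = 148834

Total paths from (0, 0) to (20, 6): C(26, 20) = 230230. Paths through (15, 4): (paths (0, 0) → (15, 4)) × (paths (15, 4) → (20, 6)) = C(19, 15) · C(7, 5) = 3876 · 21 = 81396. Avoidance count = 230230 − 81396 = 148834.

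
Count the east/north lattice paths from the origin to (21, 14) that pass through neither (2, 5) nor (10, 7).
Number of paths = 1586075028

Inclusion–exclusion. Total paths: C(35, 21) = 2319959400. Through P₁: C(7, 2)·C(28, 19) = 145044900. Through P₂: C(17, 10)·C(18, 11) = 618913152. Since P₁ is strictly southwest of P₂, a monotone path through both must visit P₁ then P₂; paths through both = C(7, 2)·C(10, 8)·C(18, 11) = 30073680. Avoid both = 2319959400 − 145044900 − 618913152 + 30073680 = 1586075028.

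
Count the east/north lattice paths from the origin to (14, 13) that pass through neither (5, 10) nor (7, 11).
Number of paths = 18576300

Inclusion–exclusion. Total paths: C(27, 14) = 20058300. Through P₁: C(15, 5)·C(12, 9) = 660660. Through P₂: C(18, 7)·C(9, 7) = 1145664. Since P₁ is strictly southwest of P₂, a monotone path through both must visit P₁ then P₂; paths through both = C(15, 5)·C(3, 2)·C(9, 7) = 324324. Avoid both = 20058300 − 660660 − 1145664 + 324324 = 18576300.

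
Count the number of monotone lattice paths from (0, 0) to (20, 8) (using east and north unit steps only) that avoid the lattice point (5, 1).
Number of paths = 2084841

Total paths from (0, 0) to (20, 8): C(28, 20) = 3108105. Paths through (5, 1): (paths (0, 0) → (5, 1)) × (paths (5, 1) → (20, 8)) = C(6, 5) · C(22, 15) = 6 · 170544 = 1023264. Avoidance count = 3108105 − 1023264 = 2084841.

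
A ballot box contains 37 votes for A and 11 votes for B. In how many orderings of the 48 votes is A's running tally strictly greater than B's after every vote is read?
Strict-lead orderings = 12239066866

Total orderings of the 48 votes with 37 for A: C(48, 37) = 22595200368. By the Bertrand ballot formula (Cycle Lemma / reflection principle), the number of orderings in which A is strictly ahead of B throughout is (p − q)/(p + q) · C(p + q, p) = (37 − 11)/(37 + 11) · 22595200368 = 12239066866.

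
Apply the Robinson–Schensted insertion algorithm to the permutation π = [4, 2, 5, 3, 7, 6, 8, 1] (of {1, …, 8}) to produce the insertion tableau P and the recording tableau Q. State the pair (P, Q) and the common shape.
P = [1, 3, 6, 8] / [2, 5, 7] / [4];  Q = [1, 3, 5, 7] / [2, 4, 6] / [8];  common shape = (4, 3, 1)

Row-insert the values π_1, π_2, … into P one at a time, bumping the leftmost entry strictly greater than the inserted value down to the next row. The recording tableau Q records, in position (i, j), the step at which that cell was added to P.
  Insert 4 (step 1): P = [4];  Q = [1]
  Insert 2 (step 2): P = [2] / [4];  Q = [1] / [2]
  Insert 5 (step 3): P = [2, 5] / [4];  Q = [1, 3] / [2]
  Insert 3 (step 4): P = [2, 3] / [4, 5];  Q = [1, 3] / [2, 4]
  Insert 7 (step 5): P = [2, 3, 7] / [4, 5];  Q = [1, 3, 5] / [2, 4]
  Insert 6 (step 6): P = [2, 3, 6] / [4, 5, 7];  Q = [1, 3, 5] / [2, 4, 6]
  Insert 8 (step 7): P = [2, 3, 6, 8] / [4, 5, 7];  Q = [1, 3, 5, 7] / [2, 4, 6]
  Insert 1 (step 8): P = [1, 3, 6, 8] / [2, 5, 7] / [4];  Q = [1, 3, 5, 7] / [2, 4, 6] / [8]
Final shape: (4, 3, 1).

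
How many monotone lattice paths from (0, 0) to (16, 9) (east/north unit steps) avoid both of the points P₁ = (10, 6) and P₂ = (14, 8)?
Number of paths = 771353

Inclusion–exclusion. Total paths: C(25, 16) = 2042975. Through P₁: C(16, 10)·C(9, 6) = 672672. Through P₂: C(22, 14)·C(3, 2) = 959310. Since P₁ is strictly southwest of P₂, a monotone path through both must visit P₁ then P₂; paths through both = C(16, 10)·C(6, 4)·C(3, 2) = 360360. Avoid both = 2042975 − 672672 − 959310 + 360360 = 771353.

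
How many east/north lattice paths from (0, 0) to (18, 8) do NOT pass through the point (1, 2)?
Number of paths = 1259434

Total paths from (0, 0) to (18, 8): C(26, 18) = 1562275. Paths through (1, 2): (paths (0, 0) → (1, 2)) × (paths (1, 2) → (18, 8)) = C(3, 1) · C(23, 17) = 3 · 100947 = 302841. Avoidance count = 1562275 − 302841 = 1259434.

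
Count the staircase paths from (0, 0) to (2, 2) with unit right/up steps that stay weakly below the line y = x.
C_2 = 2

These NE paths below the diagonal are counted by the Catalan number C_n = (1/(n + 1)) · C(2n, n). For n = 2: C_2 = (1/3) · C(4, 2) = 6/3 = 2.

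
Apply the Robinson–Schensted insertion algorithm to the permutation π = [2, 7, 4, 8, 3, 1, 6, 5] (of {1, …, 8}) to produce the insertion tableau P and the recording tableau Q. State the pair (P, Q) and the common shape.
P = [1, 3, 5] / [2, 6] / [4, 8] / [7];  Q = [1, 2, 4] / [3, 7] / [5, 8] / [6];  common shape = (3, 2, 2, 1)

Row-insert the values π_1, π_2, … into P one at a time, bumping the leftmost entry strictly greater than the inserted value down to the next row. The recording tableau Q records, in position (i, j), the step at which that cell was added to P.
  Insert 2 (step 1): P = [2];  Q = [1]
  Insert 7 (step 2): P = [2, 7];  Q = [1, 2]
  Insert 4 (step 3): P = [2, 4] / [7];  Q = [1, 2] / [3]
  Insert 8 (step 4): P = [2, 4, 8] / [7];  Q = [1, 2, 4] / [3]
  Insert 3 (step 5): P = [2, 3, 8] / [4] / [7];  Q = [1, 2, 4] / [3] / [5]
  Insert 1 (step 6): P = [1, 3, 8] / [2] / [4] / [7];  Q = [1, 2, 4] / [3] / [5] / [6]
  Insert 6 (step 7): P = [1, 3, 6] / [2, 8] / [4] / [7];  Q = [1, 2, 4] / [3, 7] / [5] / [6]
  Insert 5 (step 8): P = [1, 3, 5] / [2, 6] / [4, 8] / [7];  Q = [1, 2, 4] / [3, 7] / [5, 8] / [6]
Final shape: (3, 2, 2, 1).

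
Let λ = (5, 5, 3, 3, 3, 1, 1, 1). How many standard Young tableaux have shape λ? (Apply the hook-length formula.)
# SYT of shape (5, 5, 3, 3, 3, 1, 1, 1) = 1039252500

Hook-length formula: f^λ = n! / Π hook(c), product over all cells c of the Young diagram. For λ = (5, 5, 3, 3, 3, 1, 1, 1), n = 22 boxes. Hook lengths by row (left-to-right, top-to-bottom): [12, 8, 7, 3, 2]; [11, 7, 6, 2, 1]; [8, 4, 3]; [7, 3, 2]; [6, 2, 1]; [3]; [2]; [1]. Product of hooks = 1081547292672. So f^λ = 22! / 1081547292672 = 1124000727777607680000 / 1081547292672 = 1039252500.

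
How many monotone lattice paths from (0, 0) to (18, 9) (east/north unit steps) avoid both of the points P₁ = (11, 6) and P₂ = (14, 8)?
Number of paths = 2221655

Inclusion–exclusion. Total paths: C(27, 18) = 4686825. Through P₁: C(17, 11)·C(10, 7) = 1485120. Through P₂: C(22, 14)·C(5, 4) = 1598850. Since P₁ is strictly southwest of P₂, a monotone path through both must visit P₁ then P₂; paths through both = C(17, 11)·C(5, 3)·C(5, 4) = 618800. Avoid both = 4686825 − 1485120 − 1598850 + 618800 = 2221655.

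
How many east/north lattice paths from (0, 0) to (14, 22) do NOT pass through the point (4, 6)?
Number of paths = 2680832850

Total paths from (0, 0) to (14, 22): C(36, 14) = 3796297200. Paths through (4, 6): (paths (0, 0) → (4, 6)) × (paths (4, 6) → (14, 22)) = C(10, 4) · C(26, 10) = 210 · 5311735 = 1115464350. Avoidance count = 3796297200 − 1115464350 = 2680832850.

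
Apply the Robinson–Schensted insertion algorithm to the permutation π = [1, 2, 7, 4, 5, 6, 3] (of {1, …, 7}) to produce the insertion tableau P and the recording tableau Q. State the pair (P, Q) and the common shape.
P = [1, 2, 3, 5, 6] / [4] / [7];  Q = [1, 2, 3, 5, 6] / [4] / [7];  common shape = (5, 1, 1)

Row-insert the values π_1, π_2, … into P one at a time, bumping the leftmost entry strictly greater than the inserted value down to the next row. The recording tableau Q records, in position (i, j), the step at which that cell was added to P.
  Insert 1 (step 1): P = [1];  Q = [1]
  Insert 2 (step 2): P = [1, 2];  Q = [1, 2]
  Insert 7 (step 3): P = [1, 2, 7];  Q = [1, 2, 3]
  Insert 4 (step 4): P = [1, 2, 4] / [7];  Q = [1, 2, 3] / [4]
  Insert 5 (step 5): P = [1, 2, 4, 5] / [7];  Q = [1, 2, 3, 5] / [4]
  Insert 6 (step 6): P = [1, 2, 4, 5, 6] / [7];  Q = [1, 2, 3, 5, 6] / [4]
  Insert 3 (step 7): P = [1, 2, 3, 5, 6] / [4] / [7];  Q = [1, 2, 3, 5, 6] / [4] / [7]
Final shape: (5, 1, 1).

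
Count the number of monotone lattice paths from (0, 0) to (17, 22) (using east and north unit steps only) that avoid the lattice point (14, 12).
Number of paths = 48259015610

Total paths from (0, 0) to (17, 22): C(39, 17) = 51021117810. Paths through (14, 12): (paths (0, 0) → (14, 12)) × (paths (14, 12) → (17, 22)) = C(26, 14) · C(13, 3) = 9657700 · 286 = 2762102200. Avoidance count = 51021117810 − 2762102200 = 48259015610.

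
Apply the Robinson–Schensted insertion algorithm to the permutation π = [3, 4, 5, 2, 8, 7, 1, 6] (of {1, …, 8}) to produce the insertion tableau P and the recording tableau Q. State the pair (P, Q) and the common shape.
P = [1, 4, 5, 6] / [2, 7] / [3, 8];  Q = [1, 2, 3, 5] / [4, 6] / [7, 8];  common shape = (4, 2, 2)

Row-insert the values π_1, π_2, … into P one at a time, bumping the leftmost entry strictly greater than the inserted value down to the next row. The recording tableau Q records, in position (i, j), the step at which that cell was added to P.
  Insert 3 (step 1): P = [3];  Q = [1]
  Insert 4 (step 2): P = [3, 4];  Q = [1, 2]
  Insert 5 (step 3): P = [3, 4, 5];  Q = [1, 2, 3]
  Insert 2 (step 4): P = [2, 4, 5] / [3];  Q = [1, 2, 3] / [4]
  Insert 8 (step 5): P = [2, 4, 5, 8] / [3];  Q = [1, 2, 3, 5] / [4]
  Insert 7 (step 6): P = [2, 4, 5, 7] / [3, 8];  Q = [1, 2, 3, 5] / [4, 6]
  Insert 1 (step 7): P = [1, 4, 5, 7] / [2, 8] / [3];  Q = [1, 2, 3, 5] / [4, 6] / [7]
  Insert 6 (step 8): P = [1, 4, 5, 6] / [2, 7] / [3, 8];  Q = [1, 2, 3, 5] / [4, 6] / [7, 8]
Final shape: (4, 2, 2).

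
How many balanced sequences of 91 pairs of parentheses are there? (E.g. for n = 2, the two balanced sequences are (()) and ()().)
C_91 = 3935312233584004685417853572763349509774031680023800

These balanced parentheses are counted by the Catalan number C_n = (1/(n + 1)) · C(2n, n). For n = 91: C_91 = (1/92) · C(182, 91) = 362048725489728431058442528694228154899210914562189600/92 = 3935312233584004685417853572763349509774031680023800.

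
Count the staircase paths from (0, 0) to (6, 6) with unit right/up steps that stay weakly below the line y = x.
C_6 = 132

These NE paths below the diagonal are counted by the Catalan number C_n = (1/(n + 1)) · C(2n, n). For n = 6: C_6 = (1/7) · C(12, 6) = 924/7 = 132.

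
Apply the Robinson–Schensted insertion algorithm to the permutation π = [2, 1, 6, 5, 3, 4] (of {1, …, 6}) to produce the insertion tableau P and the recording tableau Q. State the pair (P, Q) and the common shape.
P = [1, 3, 4] / [2, 5] / [6];  Q = [1, 3, 6] / [2, 4] / [5];  common shape = (3, 2, 1)

Row-insert the values π_1, π_2, … into P one at a time, bumping the leftmost entry strictly greater than the inserted value down to the next row. The recording tableau Q records, in position (i, j), the step at which that cell was added to P.
  Insert 2 (step 1): P = [2];  Q = [1]
  Insert 1 (step 2): P = [1] / [2];  Q = [1] / [2]
  Insert 6 (step 3): P = [1, 6] / [2];  Q = [1, 3] / [2]
  Insert 5 (step 4): P = [1, 5] / [2, 6];  Q = [1, 3] / [2, 4]
  Insert 3 (step 5): P = [1, 3] / [2, 5] / [6];  Q = [1, 3] / [2, 4] / [5]
  Insert 4 (step 6): P = [1, 3, 4] / [2, 5] / [6];  Q = [1, 3, 6] / [2, 4] / [5]
Final shape: (3, 2, 1).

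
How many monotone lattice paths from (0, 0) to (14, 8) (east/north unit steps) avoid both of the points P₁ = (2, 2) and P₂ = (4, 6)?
Number of paths = 200466

Inclusion–exclusion. Total paths: C(22, 14) = 319770. Through P₁: C(4, 2)·C(18, 12) = 111384. Through P₂: C(10, 4)·C(12, 10) = 13860. Since P₁ is strictly southwest of P₂, a monotone path through both must visit P₁ then P₂; paths through both = C(4, 2)·C(6, 2)·C(12, 10) = 5940. Avoid both = 319770 − 111384 − 13860 + 5940 = 200466.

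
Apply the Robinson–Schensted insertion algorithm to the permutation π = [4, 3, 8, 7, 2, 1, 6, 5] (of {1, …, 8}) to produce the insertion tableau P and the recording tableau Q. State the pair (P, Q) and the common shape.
P = [1, 5] / [2, 6] / [3, 7] / [4, 8];  Q = [1, 3] / [2, 4] / [5, 7] / [6, 8];  common shape = (2, 2, 2, 2)

Row-insert the values π_1, π_2, … into P one at a time, bumping the leftmost entry strictly greater than the inserted value down to the next row. The recording tableau Q records, in position (i, j), the step at which that cell was added to P.
  Insert 4 (step 1): P = [4];  Q = [1]
  Insert 3 (step 2): P = [3] / [4];  Q = [1] / [2]
  Insert 8 (step 3): P = [3, 8] / [4];  Q = [1, 3] / [2]
  Insert 7 (step 4): P = [3, 7] / [4, 8];  Q = [1, 3] / [2, 4]
  Insert 2 (step 5): P = [2, 7] / [3, 8] / [4];  Q = [1, 3] / [2, 4] / [5]
  Insert 1 (step 6): P = [1, 7] / [2, 8] / [3] / [4];  Q = [1, 3] / [2, 4] / [5] / [6]
  Insert 6 (step 7): P = [1, 6] / [2, 7] / [3, 8] / [4];  Q = [1, 3] / [2, 4] / [5, 7] / [6]
  Insert 5 (step 8): P = [1, 5] / [2, 6] / [3, 7] / [4, 8];  Q = [1, 3] / [2, 4] / [5, 7] / [6, 8]
Final shape: (2, 2, 2, 2).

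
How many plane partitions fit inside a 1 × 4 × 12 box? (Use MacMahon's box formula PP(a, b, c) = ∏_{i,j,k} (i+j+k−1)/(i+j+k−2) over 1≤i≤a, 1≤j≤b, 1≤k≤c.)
PP(1, 4, 12) = 1820

Evaluate the triple product over i = 1..1, j = 1..4, k = 1..12. The factors are (2/1) · (3/2) · (4/3) · (5/4) · (6/5) · (7/6) · (8/7) · (9/8) · … (48 factors total). The numerators and denominators telescope so the product is an integer; carrying out the multiplication exactly gives PP(1, 4, 12) = 1820.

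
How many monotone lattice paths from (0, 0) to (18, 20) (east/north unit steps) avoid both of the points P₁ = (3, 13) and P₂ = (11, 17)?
Number of paths = 30938858370

Inclusion–exclusion. Total paths: C(38, 18) = 33578000610. Through P₁: C(16, 3)·C(22, 15) = 95504640. Through P₂: C(28, 11)·C(10, 7) = 2576901600. Since P₁ is strictly southwest of P₂, a monotone path through both must visit P₁ then P₂; paths through both = C(16, 3)·C(12, 8)·C(10, 7) = 33264000. Avoid both = 33578000610 − 95504640 − 2576901600 + 33264000 = 30938858370.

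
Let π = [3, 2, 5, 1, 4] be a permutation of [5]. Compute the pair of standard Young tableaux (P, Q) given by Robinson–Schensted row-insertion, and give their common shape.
P = [1, 4] / [2, 5] / [3];  Q = [1, 3] / [2, 5] / [4];  common shape = (2, 2, 1)

Row-insert the values π_1, π_2, … into P one at a time, bumping the leftmost entry strictly greater than the inserted value down to the next row. The recording tableau Q records, in position (i, j), the step at which that cell was added to P.
  Insert 3 (step 1): P = [3];  Q = [1]
  Insert 2 (step 2): P = [2] / [3];  Q = [1] / [2]
  Insert 5 (step 3): P = [2, 5] / [3];  Q = [1, 3] / [2]
  Insert 1 (step 4): P = [1, 5] / [2] / [3];  Q = [1, 3] / [2] / [4]
  Insert 4 (step 5): P = [1, 4] / [2, 5] / [3];  Q = [1, 3] / [2, 5] / [4]
Final shape: (2, 2, 1).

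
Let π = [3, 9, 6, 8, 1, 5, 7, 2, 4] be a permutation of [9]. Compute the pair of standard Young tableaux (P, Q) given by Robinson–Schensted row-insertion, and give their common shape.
P = [1, 2, 4] / [3, 5, 7] / [6, 8] / [9];  Q = [1, 2, 4] / [3, 6, 7] / [5, 9] / [8];  common shape = (3, 3, 2, 1)

Row-insert the values π_1, π_2, … into P one at a time, bumping the leftmost entry strictly greater than the inserted value down to the next row. The recording tableau Q records, in position (i, j), the step at which that cell was added to P.
  Insert 3 (step 1): P = [3];  Q = [1]
  Insert 9 (step 2): P = [3, 9];  Q = [1, 2]
  Insert 6 (step 3): P = [3, 6] / [9];  Q = [1, 2] / [3]
  Insert 8 (step 4): P = [3, 6, 8] / [9];  Q = [1, 2, 4] / [3]
  Insert 1 (step 5): P = [1, 6, 8] / [3] / [9];  Q = [1, 2, 4] / [3] / [5]
  Insert 5 (step 6): P = [1, 5, 8] / [3, 6] / [9];  Q = [1, 2, 4] / [3, 6] / [5]
  Insert 7 (step 7): P = [1, 5, 7] / [3, 6, 8] / [9];  Q = [1, 2, 4] / [3, 6, 7] / [5]
  Insert 2 (step 8): P = [1, 2, 7] / [3, 5, 8] / [6] / [9];  Q = [1, 2, 4] / [3, 6, 7] / [5] / [8]
  Insert 4 (step 9): P = [1, 2, 4] / [3, 5, 7] / [6, 8] / [9];  Q = [1, 2, 4] / [3, 6, 7] / [5, 9] / [8]
Final shape: (3, 3, 2, 1).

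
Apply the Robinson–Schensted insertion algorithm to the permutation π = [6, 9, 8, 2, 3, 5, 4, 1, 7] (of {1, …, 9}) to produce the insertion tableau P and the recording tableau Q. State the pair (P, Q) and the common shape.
P = [1, 3, 4, 7] / [2, 8] / [5] / [6] / [9];  Q = [1, 2, 6, 9] / [3, 5] / [4] / [7] / [8];  common shape = (4, 2, 1, 1, 1)

Row-insert the values π_1, π_2, … into P one at a time, bumping the leftmost entry strictly greater than the inserted value down to the next row. The recording tableau Q records, in position (i, j), the step at which that cell was added to P.
  Insert 6 (step 1): P = [6];  Q = [1]
  Insert 9 (step 2): P = [6, 9];  Q = [1, 2]
  Insert 8 (step 3): P = [6, 8] / [9];  Q = [1, 2] / [3]
  Insert 2 (step 4): P = [2, 8] / [6] / [9];  Q = [1, 2] / [3] / [4]
  Insert 3 (step 5): P = [2, 3] / [6, 8] / [9];  Q = [1, 2] / [3, 5] / [4]
  Insert 5 (step 6): P = [2, 3, 5] / [6, 8] / [9];  Q = [1, 2, 6] / [3, 5] / [4]
  Insert 4 (step 7): P = [2, 3, 4] / [5, 8] / [6] / [9];  Q = [1, 2, 6] / [3, 5] / [4] / [7]
  Insert 1 (step 8): P = [1, 3, 4] / [2, 8] / [5] / [6] / [9];  Q = [1, 2, 6] / [3, 5] / [4] / [7] / [8]
  Insert 7 (step 9): P = [1, 3, 4, 7] / [2, 8] / [5] / [6] / [9];  Q = [1, 2, 6, 9] / [3, 5] / [4] / [7] / [8]
Final shape: (4, 2, 1, 1, 1).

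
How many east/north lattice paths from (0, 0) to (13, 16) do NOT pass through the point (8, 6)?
Number of paths = 58845906

Total paths from (0, 0) to (13, 16): C(29, 13) = 67863915. Paths through (8, 6): (paths (0, 0) → (8, 6)) × (paths (8, 6) → (13, 16)) = C(14, 8) · C(15, 5) = 3003 · 3003 = 9018009. Avoidance count = 67863915 − 9018009 = 58845906.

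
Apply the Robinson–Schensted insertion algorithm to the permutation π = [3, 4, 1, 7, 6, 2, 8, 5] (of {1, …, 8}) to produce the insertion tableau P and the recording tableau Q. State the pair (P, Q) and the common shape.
P = [1, 2, 5, 8] / [3, 4, 6] / [7];  Q = [1, 2, 4, 7] / [3, 5, 8] / [6];  common shape = (4, 3, 1)

Row-insert the values π_1, π_2, … into P one at a time, bumping the leftmost entry strictly greater than the inserted value down to the next row. The recording tableau Q records, in position (i, j), the step at which that cell was added to P.
  Insert 3 (step 1): P = [3];  Q = [1]
  Insert 4 (step 2): P = [3, 4];  Q = [1, 2]
  Insert 1 (step 3): P = [1, 4] / [3];  Q = [1, 2] / [3]
  Insert 7 (step 4): P = [1, 4, 7] / [3];  Q = [1, 2, 4] / [3]
  Insert 6 (step 5): P = [1, 4, 6] / [3, 7];  Q = [1, 2, 4] / [3, 5]
  Insert 2 (step 6): P = [1, 2, 6] / [3, 4] / [7];  Q = [1, 2, 4] / [3, 5] / [6]
  Insert 8 (step 7): P = [1, 2, 6, 8] / [3, 4] / [7];  Q = [1, 2, 4, 7] / [3, 5] / [6]
  Insert 5 (step 8): P = [1, 2, 5, 8] / [3, 4, 6] / [7];  Q = [1, 2, 4, 7] / [3, 5, 8] / [6]
Final shape: (4, 3, 1).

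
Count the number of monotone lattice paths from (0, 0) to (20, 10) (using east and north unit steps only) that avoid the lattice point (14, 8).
Number of paths = 21091455

Total paths from (0, 0) to (20, 10): C(30, 20) = 30045015. Paths through (14, 8): (paths (0, 0) → (14, 8)) × (paths (14, 8) → (20, 10)) = C(22, 14) · C(8, 6) = 319770 · 28 = 8953560. Avoidance count = 30045015 − 8953560 = 21091455.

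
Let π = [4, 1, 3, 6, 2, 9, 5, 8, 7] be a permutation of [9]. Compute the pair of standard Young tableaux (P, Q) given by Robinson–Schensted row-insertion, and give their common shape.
P = [1, 2, 5, 7] / [3, 6, 8] / [4, 9];  Q = [1, 3, 4, 6] / [2, 7, 8] / [5, 9];  common shape = (4, 3, 2)

Row-insert the values π_1, π_2, … into P one at a time, bumping the leftmost entry strictly greater than the inserted value down to the next row. The recording tableau Q records, in position (i, j), the step at which that cell was added to P.
  Insert 4 (step 1): P = [4];  Q = [1]
  Insert 1 (step 2): P = [1] / [4];  Q = [1] / [2]
  Insert 3 (step 3): P = [1, 3] / [4];  Q = [1, 3] / [2]
  Insert 6 (step 4): P = [1, 3, 6] / [4];  Q = [1, 3, 4] / [2]
  Insert 2 (step 5): P = [1, 2, 6] / [3] / [4];  Q = [1, 3, 4] / [2] / [5]
  Insert 9 (step 6): P = [1, 2, 6, 9] / [3] / [4];  Q = [1, 3, 4, 6] / [2] / [5]
  Insert 5 (step 7): P = [1, 2, 5, 9] / [3, 6] / [4];  Q = [1, 3, 4, 6] / [2, 7] / [5]
  Insert 8 (step 8): P = [1, 2, 5, 8] / [3, 6, 9] / [4];  Q = [1, 3, 4, 6] / [2, 7, 8] / [5]
  Insert 7 (step 9): P = [1, 2, 5, 7] / [3, 6, 8] / [4, 9];  Q = [1, 3, 4, 6] / [2, 7, 8] / [5, 9]
Final shape: (4, 3, 2).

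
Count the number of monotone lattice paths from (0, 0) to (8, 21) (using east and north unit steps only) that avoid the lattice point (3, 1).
Number of paths = 4079625

Total paths from (0, 0) to (8, 21): C(29, 8) = 4292145. Paths through (3, 1): (paths (0, 0) → (3, 1)) × (paths (3, 1) → (8, 21)) = C(4, 3) · C(25, 5) = 4 · 53130 = 212520. Avoidance count = 4292145 − 212520 = 4079625.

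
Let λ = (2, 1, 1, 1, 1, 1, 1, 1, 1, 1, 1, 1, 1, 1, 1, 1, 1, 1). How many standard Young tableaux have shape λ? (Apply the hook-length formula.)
# SYT of shape (2, 1, 1, 1, 1, 1, 1, 1, 1, 1, 1, 1, 1, 1, 1, 1, 1, 1) = 18

Hook-length formula: f^λ = n! / Π hook(c), product over all cells c of the Young diagram. For λ = (2, 1, 1, 1, 1, 1, 1, 1, 1, 1, 1, 1, 1, 1, 1, 1, 1, 1), n = 19 boxes. Hook lengths by row (left-to-right, top-to-bottom): [19, 1]; [17]; [16]; [15]; [14]; [13]; [12]; [11]; [10]; [9]; [8]; [7]; [6]; [5]; [4]; [3]; [2]; [1]. Product of hooks = 6758061133824000. So f^λ = 19! / 6758061133824000 = 121645100408832000 / 6758061133824000 = 18.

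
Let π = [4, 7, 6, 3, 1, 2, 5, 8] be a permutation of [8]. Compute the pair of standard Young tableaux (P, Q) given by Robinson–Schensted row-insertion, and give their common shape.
P = [1, 2, 5, 8] / [3, 6] / [4] / [7];  Q = [1, 2, 7, 8] / [3, 6] / [4] / [5];  common shape = (4, 2, 1, 1)

Row-insert the values π_1, π_2, … into P one at a time, bumping the leftmost entry strictly greater than the inserted value down to the next row. The recording tableau Q records, in position (i, j), the step at which that cell was added to P.
  Insert 4 (step 1): P = [4];  Q = [1]
  Insert 7 (step 2): P = [4, 7];  Q = [1, 2]
  Insert 6 (step 3): P = [4, 6] / [7];  Q = [1, 2] / [3]
  Insert 3 (step 4): P = [3, 6] / [4] / [7];  Q = [1, 2] / [3] / [4]
  Insert 1 (step 5): P = [1, 6] / [3] / [4] / [7];  Q = [1, 2] / [3] / [4] / [5]
  Insert 2 (step 6): P = [1, 2] / [3, 6] / [4] / [7];  Q = [1, 2] / [3, 6] / [4] / [5]
  Insert 5 (step 7): P = [1, 2, 5] / [3, 6] / [4] / [7];  Q = [1, 2, 7] / [3, 6] / [4] / [5]
  Insert 8 (step 8): P = [1, 2, 5, 8] / [3, 6] / [4] / [7];  Q = [1, 2, 7, 8] / [3, 6] / [4] / [5]
Final shape: (4, 2, 1, 1).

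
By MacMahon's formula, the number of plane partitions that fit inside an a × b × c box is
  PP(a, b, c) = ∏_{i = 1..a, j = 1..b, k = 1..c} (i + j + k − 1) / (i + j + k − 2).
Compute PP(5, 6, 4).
PP(5, 6, 4) = 133613766

Evaluate the triple product over i = 1..5, j = 1..6, k = 1..4. The factors are (2/1) · (3/2) · (4/3) · (5/4) · (3/2) · (4/3) · (5/4) · (6/5) · … (120 factors total). The numerators and denominators telescope so the product is an integer; carrying out the multiplication exactly gives PP(5, 6, 4) = 133613766.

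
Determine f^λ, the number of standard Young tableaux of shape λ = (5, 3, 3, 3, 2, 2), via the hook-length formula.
# SYT of shape (5, 3, 3, 3, 2, 2) = 3267264

Hook-length formula: f^λ = n! / Π hook(c), product over all cells c of the Young diagram. For λ = (5, 3, 3, 3, 2, 2), n = 18 boxes. Hook lengths by row (left-to-right, top-to-bottom): [10, 9, 6, 2, 1]; [7, 6, 3]; [6, 5, 2]; [5, 4, 1]; [3, 2]; [2, 1]. Product of hooks = 1959552000. So f^λ = 18! / 1959552000 = 6402373705728000 / 1959552000 = 3267264.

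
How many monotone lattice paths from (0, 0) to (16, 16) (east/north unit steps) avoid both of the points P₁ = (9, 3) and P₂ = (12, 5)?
Number of paths = 578582370

Inclusion–exclusion. Total paths: C(32, 16) = 601080390. Through P₁: C(12, 9)·C(20, 7) = 17054400. Through P₂: C(17, 12)·C(15, 4) = 8446620. Since P₁ is strictly southwest of P₂, a monotone path through both must visit P₁ then P₂; paths through both = C(12, 9)·C(5, 3)·C(15, 4) = 3003000. Avoid both = 601080390 − 17054400 − 8446620 + 3003000 = 578582370.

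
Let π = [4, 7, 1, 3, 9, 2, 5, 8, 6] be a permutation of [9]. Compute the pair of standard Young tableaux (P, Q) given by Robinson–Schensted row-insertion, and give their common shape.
P = [1, 2, 5, 6] / [3, 7, 8] / [4, 9];  Q = [1, 2, 5, 8] / [3, 4, 7] / [6, 9];  common shape = (4, 3, 2)

Row-insert the values π_1, π_2, … into P one at a time, bumping the leftmost entry strictly greater than the inserted value down to the next row. The recording tableau Q records, in position (i, j), the step at which that cell was added to P.
  Insert 4 (step 1): P = [4];  Q = [1]
  Insert 7 (step 2): P = [4, 7];  Q = [1, 2]
  Insert 1 (step 3): P = [1, 7] / [4];  Q = [1, 2] / [3]
  Insert 3 (step 4): P = [1, 3] / [4, 7];  Q = [1, 2] / [3, 4]
  Insert 9 (step 5): P = [1, 3, 9] / [4, 7];  Q = [1, 2, 5] / [3, 4]
  Insert 2 (step 6): P = [1, 2, 9] / [3, 7] / [4];  Q = [1, 2, 5] / [3, 4] / [6]
  Insert 5 (step 7): P = [1, 2, 5] / [3, 7, 9] / [4];  Q = [1, 2, 5] / [3, 4, 7] / [6]
  Insert 8 (step 8): P = [1, 2, 5, 8] / [3, 7, 9] / [4];  Q = [1, 2, 5, 8] / [3, 4, 7] / [6]
  Insert 6 (step 9): P = [1, 2, 5, 6] / [3, 7, 8] / [4, 9];  Q = [1, 2, 5, 8] / [3, 4, 7] / [6, 9]
Final shape: (4, 3, 2).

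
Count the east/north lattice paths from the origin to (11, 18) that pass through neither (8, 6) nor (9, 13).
Number of paths = 23289609

Inclusion–exclusion. Total paths: C(29, 11) = 34597290. Through P₁: C(14, 8)·C(15, 3) = 1366365. Through P₂: C(22, 9)·C(7, 2) = 10445820. Since P₁ is strictly southwest of P₂, a monotone path through both must visit P₁ then P₂; paths through both = C(14, 8)·C(8, 1)·C(7, 2) = 504504. Avoid both = 34597290 − 1366365 − 10445820 + 504504 = 23289609.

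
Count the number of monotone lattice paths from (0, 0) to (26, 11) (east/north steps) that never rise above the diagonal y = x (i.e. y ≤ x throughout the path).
Number of paths = 506662016

By the reflection principle (André's argument), the number of monotone paths to (26, 11) with n ≤ m that never go above y = x is C(37, 26) − C(37, 27) = 854992152 − 348330136 = 506662016.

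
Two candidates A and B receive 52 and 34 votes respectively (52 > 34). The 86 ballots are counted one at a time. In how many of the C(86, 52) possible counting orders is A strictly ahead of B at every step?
Strict-lead orderings = 212942528596362713273370

Total orderings of the 86 votes with 52 for A: C(86, 52) = 1017392081071510741194990. By the Bertrand ballot formula (Cycle Lemma / reflection principle), the number of orderings in which A is strictly ahead of B throughout is (p − q)/(p + q) · C(p + q, p) = (52 − 34)/(52 + 34) · 1017392081071510741194990 = 212942528596362713273370.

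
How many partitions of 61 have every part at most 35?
p(61, parts ≤ 35) = 1112209

Use the recurrence p(n, m) = p(n, m−1) + p(n−m, m): either the largest part is < m (count p(n, m−1)) or the largest part is exactly m (remove one copy of m, count p(n−m, m)). With p(0, ·) = 1 this gives p(61, parts ≤ 35) = 1112209. (By conjugating Young diagrams, this also counts partitions of 61 into at most 35 parts.)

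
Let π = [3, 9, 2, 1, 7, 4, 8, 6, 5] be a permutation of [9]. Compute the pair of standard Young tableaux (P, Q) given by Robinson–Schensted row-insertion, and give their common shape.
P = [1, 4, 5] / [2, 6, 8] / [3, 7] / [9];  Q = [1, 2, 7] / [3, 5, 8] / [4, 6] / [9];  common shape = (3, 3, 2, 1)

Row-insert the values π_1, π_2, … into P one at a time, bumping the leftmost entry strictly greater than the inserted value down to the next row. The recording tableau Q records, in position (i, j), the step at which that cell was added to P.
  Insert 3 (step 1): P = [3];  Q = [1]
  Insert 9 (step 2): P = [3, 9];  Q = [1, 2]
  Insert 2 (step 3): P = [2, 9] / [3];  Q = [1, 2] / [3]
  Insert 1 (step 4): P = [1, 9] / [2] / [3];  Q = [1, 2] / [3] / [4]
  Insert 7 (step 5): P = [1, 7] / [2, 9] / [3];  Q = [1, 2] / [3, 5] / [4]
  Insert 4 (step 6): P = [1, 4] / [2, 7] / [3, 9];  Q = [1, 2] / [3, 5] / [4, 6]
  Insert 8 (step 7): P = [1, 4, 8] / [2, 7] / [3, 9];  Q = [1, 2, 7] / [3, 5] / [4, 6]
  Insert 6 (step 8): P = [1, 4, 6] / [2, 7, 8] / [3, 9];  Q = [1, 2, 7] / [3, 5, 8] / [4, 6]
  Insert 5 (step 9): P = [1, 4, 5] / [2, 6, 8] / [3, 7] / [9];  Q = [1, 2, 7] / [3, 5, 8] / [4, 6] / [9]
Final shape: (3, 3, 2, 1).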